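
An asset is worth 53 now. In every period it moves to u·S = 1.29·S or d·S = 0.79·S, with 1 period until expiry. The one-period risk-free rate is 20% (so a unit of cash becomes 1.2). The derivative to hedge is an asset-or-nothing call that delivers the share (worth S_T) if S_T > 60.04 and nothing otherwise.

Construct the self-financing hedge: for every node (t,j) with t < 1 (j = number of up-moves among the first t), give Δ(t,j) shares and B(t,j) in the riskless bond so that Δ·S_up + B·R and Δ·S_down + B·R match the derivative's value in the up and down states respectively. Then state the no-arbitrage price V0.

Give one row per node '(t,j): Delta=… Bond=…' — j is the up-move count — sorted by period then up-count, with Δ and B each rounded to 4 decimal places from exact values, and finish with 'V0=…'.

(0,0): Delta=2.5800 Bond=-90.0205
V0=46.7195

Risk-neutral probability p* = (R−d)/(u−d) = (1.2−0.79)/(1.29−0.79) = 0.8200.
At expiry t=1: V(1,0)=0.0000, V(1,1)=68.3700
(0,0): S=53.0000. Δ = (V_up−V_dn)/(S_up−S_dn) = (68.3700−0.0000)/(68.3700−41.8700) = 2.5800. V = [p*·68.3700 + (1−p*)·0.0000]/1.2 = 46.7195. B = V − Δ·S = -90.0205.
Root portfolio cost Δ·53+B reproduces V0=46.7195.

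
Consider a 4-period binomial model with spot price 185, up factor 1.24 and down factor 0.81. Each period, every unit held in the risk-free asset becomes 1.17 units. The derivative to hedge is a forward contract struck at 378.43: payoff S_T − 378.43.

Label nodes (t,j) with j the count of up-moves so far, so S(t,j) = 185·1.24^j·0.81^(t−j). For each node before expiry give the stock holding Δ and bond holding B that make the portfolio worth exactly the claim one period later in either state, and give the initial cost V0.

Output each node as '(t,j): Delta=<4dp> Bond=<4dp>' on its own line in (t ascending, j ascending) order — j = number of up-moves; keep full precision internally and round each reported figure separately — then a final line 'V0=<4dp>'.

(0,0): Delta=1.0000 Bond=-201.9492
(1,0): Delta=1.0000 Bond=-236.2805
(1,1): Delta=1.0000 Bond=-236.2805
(2,0): Delta=1.0000 Bond=-276.4482
(2,1): Delta=1.0000 Bond=-276.4482
(2,2): Delta=1.0000 Bond=-276.4482
(3,0): Delta=1.0000 Bond=-323.4444
(3,1): Delta=1.0000 Bond=-323.4444
(3,2): Delta=1.0000 Bond=-323.4444
(3,3): Delta=1.0000 Bond=-323.4444
V0=-16.9492

Risk-neutral probability p* = (R−d)/(u−d) = (1.17−0.81)/(1.24−0.81) = 0.8372.
Terminal values V(4,·): V(4,0)=-298.7936, V(4,1)=-256.5174, V(4,2)=-191.7984, V(4,3)=-92.7224, V(4,4)=58.9495
(3,0): S=98.3166. Δ = (V_up−V_dn)/(S_up−S_dn) = (-256.5174−-298.7936)/(121.9126−79.6364) = 1.0000. V = [p*·-256.5174 + (1−p*)·-298.7936]/1.17 = -225.1279. B = V − Δ·S = -323.4444.
(3,1): S=150.5093. Δ = (V_up−V_dn)/(S_up−S_dn) = (-191.7984−-256.5174)/(186.6316−121.9126) = 1.0000. V = [p*·-191.7984 + (1−p*)·-256.5174]/1.17 = -172.9351. B = V − Δ·S = -323.4444.
(3,2): S=230.4094. Δ = (V_up−V_dn)/(S_up−S_dn) = (-92.7224−-191.7984)/(285.7076−186.6316) = 1.0000. V = [p*·-92.7224 + (1−p*)·-191.7984]/1.17 = -93.0351. B = V − Δ·S = -323.4444.
(3,3): S=352.7254. Δ = (V_up−V_dn)/(S_up−S_dn) = (58.9495−-92.7224)/(437.3795−285.7076) = 1.0000. V = [p*·58.9495 + (1−p*)·-92.7224]/1.17 = 29.2810. B = V − Δ·S = -323.4444.
(2,0): S=121.3785. Δ = (V_up−V_dn)/(S_up−S_dn) = (-172.9351−-225.1279)/(150.5093−98.3166) = 1.0000. V = [p*·-172.9351 + (1−p*)·-225.1279]/1.17 = -155.0697. B = V − Δ·S = -276.4482.
(2,1): S=185.8140. Δ = (V_up−V_dn)/(S_up−S_dn) = (-93.0351−-172.9351)/(230.4094−150.5093) = 1.0000. V = [p*·-93.0351 + (1−p*)·-172.9351]/1.17 = -90.6342. B = V − Δ·S = -276.4482.
(2,2): S=284.4560. Δ = (V_up−V_dn)/(S_up−S_dn) = (29.2810−-93.0351)/(352.7254−230.4094) = 1.0000. V = [p*·29.2810 + (1−p*)·-93.0351]/1.17 = 8.0078. B = V − Δ·S = -276.4482.
(1,0): S=149.8500. Δ = (V_up−V_dn)/(S_up−S_dn) = (-90.6342−-155.0697)/(185.8140−121.3785) = 1.0000. V = [p*·-90.6342 + (1−p*)·-155.0697]/1.17 = -86.4305. B = V − Δ·S = -236.2805.
(1,1): S=229.4000. Δ = (V_up−V_dn)/(S_up−S_dn) = (8.0078−-90.6342)/(284.4560−185.8140) = 1.0000. V = [p*·8.0078 + (1−p*)·-90.6342]/1.17 = -6.8805. B = V − Δ·S = -236.2805.
(0,0): S=185.0000. Δ = (V_up−V_dn)/(S_up−S_dn) = (-6.8805−-86.4305)/(229.4000−149.8500) = 1.0000. V = [p*·-6.8805 + (1−p*)·-86.4305]/1.17 = -16.9492. B = V − Δ·S = -201.9492.
Each (Δ,B) replicates both successor values, so the strategy is self-financing and V0 is arbitrage-free.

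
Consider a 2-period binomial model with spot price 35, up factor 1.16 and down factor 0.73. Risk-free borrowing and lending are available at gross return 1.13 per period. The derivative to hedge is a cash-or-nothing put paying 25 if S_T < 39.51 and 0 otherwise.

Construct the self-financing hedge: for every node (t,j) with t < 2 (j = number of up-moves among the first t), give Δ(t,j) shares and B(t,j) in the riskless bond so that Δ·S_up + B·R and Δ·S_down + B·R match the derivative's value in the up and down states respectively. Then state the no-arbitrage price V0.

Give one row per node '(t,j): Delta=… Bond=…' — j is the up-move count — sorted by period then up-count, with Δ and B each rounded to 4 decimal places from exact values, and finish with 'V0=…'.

Risk-neutral probability p* = (R−d)/(u−d) = (1.13−0.73)/(1.16−0.73) = 0.9302.
Payoff layer (t=2): V(2,0)=25.0000, V(2,1)=25.0000, V(2,2)=0.0000
(1,0): S=25.5500. Δ = (V_up−V_dn)/(S_up−S_dn) = (25.0000−25.0000)/(29.6380−18.6515) = 0.0000. V = [p*·25.0000 + (1−p*)·25.0000]/1.13 = 22.1239. B = V − Δ·S = 22.1239.
(1,1): S=40.6000. Δ = (V_up−V_dn)/(S_up−S_dn) = (0.0000−25.0000)/(47.0960−29.6380) = -1.4320. V = [p*·0.0000 + (1−p*)·25.0000]/1.13 = 1.5435. B = V − Δ·S = 59.6831.
(0,0): S=35.0000. Δ = (V_up−V_dn)/(S_up−S_dn) = (1.5435−22.1239)/(40.6000−25.5500) = -1.3675. V = [p*·1.5435 + (1−p*)·22.1239]/1.13 = 2.6366. B = V − Δ·S = 50.4979.
The time-0 hedge costs 2.6366, which is the no-arbitrage price.

(0,0): Delta=-1.3675 Bond=50.4979
(1,0): Delta=0.0000 Bond=22.1239
(1,1): Delta=-1.4320 Bond=59.6831
V0=2.6366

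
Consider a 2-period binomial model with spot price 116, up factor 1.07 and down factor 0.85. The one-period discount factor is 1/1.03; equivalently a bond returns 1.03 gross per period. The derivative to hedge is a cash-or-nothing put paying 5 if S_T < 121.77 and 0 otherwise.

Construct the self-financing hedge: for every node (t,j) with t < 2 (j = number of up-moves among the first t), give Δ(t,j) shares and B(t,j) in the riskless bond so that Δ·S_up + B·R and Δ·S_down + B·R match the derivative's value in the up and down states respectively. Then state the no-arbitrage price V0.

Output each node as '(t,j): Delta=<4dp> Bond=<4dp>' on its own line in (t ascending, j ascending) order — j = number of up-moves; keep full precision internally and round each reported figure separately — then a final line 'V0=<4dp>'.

Since d<R<u, set p* = (R−d)/(u−d) = 0.8182; price each node as the discounted p*-expectation of its children.
Payoff layer (t=2): V(2,0)=5.0000, V(2,1)=5.0000, V(2,2)=0.0000
(1,0): S=98.6000. Δ = (V_up−V_dn)/(S_up−S_dn) = (5.0000−5.0000)/(105.5020−83.8100) = 0.0000. V = [p*·5.0000 + (1−p*)·5.0000]/1.03 = 4.8544. B = V − Δ·S = 4.8544.
(1,1): S=124.1200. Δ = (V_up−V_dn)/(S_up−S_dn) = (0.0000−5.0000)/(132.8084−105.5020) = -0.1831. V = [p*·0.0000 + (1−p*)·5.0000]/1.03 = 0.8826. B = V − Δ·S = 23.6099.
(0,0): S=116.0000. Δ = (V_up−V_dn)/(S_up−S_dn) = (0.8826−4.8544)/(124.1200−98.6000) = -0.1556. V = [p*·0.8826 + (1−p*)·4.8544]/1.03 = 1.5580. B = V − Δ·S = 19.6114.
Check: Δ(0,0)·S0 + B(0,0) = 1.5580 = V0.

(0,0): Delta=-0.1556 Bond=19.6114
(1,0): Delta=0.0000 Bond=4.8544
(1,1): Delta=-0.1831 Bond=23.6099
V0=1.5580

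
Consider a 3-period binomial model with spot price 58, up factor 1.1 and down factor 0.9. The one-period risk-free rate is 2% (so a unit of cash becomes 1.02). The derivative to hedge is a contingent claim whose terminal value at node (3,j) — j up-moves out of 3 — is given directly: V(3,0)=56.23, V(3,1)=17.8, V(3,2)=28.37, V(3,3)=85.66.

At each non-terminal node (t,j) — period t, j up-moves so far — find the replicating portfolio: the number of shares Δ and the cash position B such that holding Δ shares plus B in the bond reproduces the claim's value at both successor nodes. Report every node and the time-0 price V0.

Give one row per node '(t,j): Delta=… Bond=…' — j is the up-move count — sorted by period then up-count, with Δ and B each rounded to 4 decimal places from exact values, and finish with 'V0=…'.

Risk-neutral probability p* = (R−d)/(u−d) = (1.02−0.9)/(1.1−0.9) = 0.6000.
Payoff layer (t=3): V(3,0)=56.2300, V(3,1)=17.8000, V(3,2)=28.3700, V(3,3)=85.6600
Node (2,0) S=46.9800: V=(p*·17.8000+(1−p*)·56.2300)/1.02=32.5216; Δ=(17.8000−56.2300)/(51.6780−42.2820)=-4.0900; B=V−Δ·S=224.6716
Node (2,1) S=57.4200: V=(p*·28.3700+(1−p*)·17.8000)/1.02=23.6686; Δ=(28.3700−17.8000)/(63.1620−51.6780)=0.9204; B=V−Δ·S=-29.1814
Node (2,2) S=70.1800: V=(p*·85.6600+(1−p*)·28.3700)/1.02=61.5137; Δ=(85.6600−28.3700)/(77.1980−63.1620)=4.0816; B=V−Δ·S=-224.9363
Node (1,0) S=52.2000: V=(p*·23.6686+(1−p*)·32.5216)/1.02=26.6763; Δ=(23.6686−32.5216)/(57.4200−46.9800)=-0.8480; B=V−Δ·S=70.9410
Node (1,1) S=63.8000: V=(p*·61.5137+(1−p*)·23.6686)/1.02=45.4664; Δ=(61.5137−23.6686)/(70.1800−57.4200)=2.9659; B=V−Δ·S=-143.7591
Node (0,0) S=58.0000: V=(p*·45.4664+(1−p*)·26.6763)/1.02=37.2062; Δ=(45.4664−26.6763)/(63.8000−52.2000)=1.6198; B=V−Δ·S=-56.7442
Self-financing check: at every node Δ·S+B equals the discounted successor values.

(0,0): Delta=1.6198 Bond=-56.7442
(1,0): Delta=-0.8480 Bond=70.9410
(1,1): Delta=2.9659 Bond=-143.7591
(2,0): Delta=-4.0900 Bond=224.6716
(2,1): Delta=0.9204 Bond=-29.1814
(2,2): Delta=4.0816 Bond=-224.9363
V0=37.2062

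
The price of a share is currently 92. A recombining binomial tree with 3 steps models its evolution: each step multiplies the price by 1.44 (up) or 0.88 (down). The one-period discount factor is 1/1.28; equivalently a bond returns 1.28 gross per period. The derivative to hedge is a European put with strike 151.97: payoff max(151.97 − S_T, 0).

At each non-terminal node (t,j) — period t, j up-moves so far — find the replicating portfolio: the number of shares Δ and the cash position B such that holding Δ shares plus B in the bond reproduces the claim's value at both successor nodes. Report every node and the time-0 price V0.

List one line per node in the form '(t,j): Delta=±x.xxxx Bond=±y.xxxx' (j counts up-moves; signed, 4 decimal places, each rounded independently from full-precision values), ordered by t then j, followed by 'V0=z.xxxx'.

Risk-neutral probability p* = (R−d)/(u−d) = (1.28−0.88)/(1.44−0.88) = 0.7143.
Payoff layer (t=3): V(3,0)=89.2746, V(3,1)=49.3775, V(3,2)=0.0000, V(3,3)=0.0000
Node (2,0) S=71.2448: V=(p*·49.3775+(1−p*)·89.2746)/1.28=47.4818; Δ=(49.3775−89.2746)/(102.5925−62.6954)=-1.0000; B=V−Δ·S=118.7266
Node (2,1) S=116.5824: V=(p*·0.0000+(1−p*)·49.3775)/1.28=11.0218; Δ=(0.0000−49.3775)/(167.8787−102.5925)=-0.7563; B=V−Δ·S=99.1958
Node (2,2) S=190.7712: V=(p*·0.0000+(1−p*)·0.0000)/1.28=0.0000; Δ=(0.0000−0.0000)/(274.7105−167.8787)=0.0000; B=V−Δ·S=0.0000
Node (1,0) S=80.9600: V=(p*·11.0218+(1−p*)·47.4818)/1.28=16.7491; Δ=(11.0218−47.4818)/(116.5824−71.2448)=-0.8042; B=V−Δ·S=81.8563
Node (1,1) S=132.4800: V=(p*·0.0000+(1−p*)·11.0218)/1.28=2.4602; Δ=(0.0000−11.0218)/(190.7712−116.5824)=-0.1486; B=V−Δ·S=22.1419
Node (0,0) S=92.0000: V=(p*·2.4602+(1−p*)·16.7491)/1.28=5.1115; Δ=(2.4602−16.7491)/(132.4800−80.9600)=-0.2773; B=V−Δ·S=30.6275
Each (Δ,B) replicates both successor values, so the strategy is self-financing and V0 is arbitrage-free.

(0,0): Delta=-0.2773 Bond=30.6275
(1,0): Delta=-0.8042 Bond=81.8563
(1,1): Delta=-0.1486 Bond=22.1419
(2,0): Delta=-1.0000 Bond=118.7266
(2,1): Delta=-0.7563 Bond=99.1958
(2,2): Delta=0.0000 Bond=0.0000
V0=5.1115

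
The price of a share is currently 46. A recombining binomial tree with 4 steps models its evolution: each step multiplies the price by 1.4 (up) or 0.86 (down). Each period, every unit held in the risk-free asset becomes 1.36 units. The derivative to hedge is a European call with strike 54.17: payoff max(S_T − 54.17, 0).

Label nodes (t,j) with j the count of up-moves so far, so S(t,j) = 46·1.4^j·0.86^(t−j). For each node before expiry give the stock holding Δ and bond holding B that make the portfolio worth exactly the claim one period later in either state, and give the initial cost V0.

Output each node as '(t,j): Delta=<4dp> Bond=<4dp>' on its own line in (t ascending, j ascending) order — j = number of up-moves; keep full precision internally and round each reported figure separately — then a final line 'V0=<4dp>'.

(0,0): Delta=0.9967 Bond=-15.6755
(1,0): Delta=0.9520 Bond=-19.5493
(1,1): Delta=0.9989 Bond=-21.4602
(2,0): Delta=0.4637 Bond=-9.9757
(2,1): Delta=0.9759 Bond=-27.9160
(2,2): Delta=1.0000 Bond=-29.2874
(3,0): Delta=0.0000 Bond=0.0000
(3,1): Delta=0.4865 Bond=-14.6522
(3,2): Delta=1.0000 Bond=-39.8309
(3,3): Delta=1.0000 Bond=-39.8309
V0=30.1716

Since d<R<u, set p* = (R−d)/(u−d) = 0.9259; price each node as the discounted p*-expectation of its children.
Terminal payoffs: V(4,0)=0.0000, V(4,1)=0.0000, V(4,2)=12.5123, V(4,3)=54.3826, V(4,4)=122.5436
(3,0): S=29.2586. Δ = (V_up−V_dn)/(S_up−S_dn) = (0.0000−0.0000)/(40.9620−25.1624) = 0.0000. V = [p*·0.0000 + (1−p*)·0.0000]/1.36 = 0.0000. B = V − Δ·S = 0.0000.
(3,1): S=47.6302. Δ = (V_up−V_dn)/(S_up−S_dn) = (12.5123−0.0000)/(66.6823−40.9620) = 0.4865. V = [p*·12.5123 + (1−p*)·0.0000]/1.36 = 8.5187. B = V − Δ·S = -14.6522.
(3,2): S=77.5376. Δ = (V_up−V_dn)/(S_up−S_dn) = (54.3826−12.5123)/(108.5526−66.6823) = 1.0000. V = [p*·54.3826 + (1−p*)·12.5123]/1.36 = 37.7067. B = V − Δ·S = -39.8309.
(3,3): S=126.2240. Δ = (V_up−V_dn)/(S_up−S_dn) = (122.5436−54.3826)/(176.7136−108.5526) = 1.0000. V = [p*·122.5436 + (1−p*)·54.3826]/1.36 = 86.3931. B = V − Δ·S = -39.8309.
(2,0): S=34.0216. Δ = (V_up−V_dn)/(S_up−S_dn) = (8.5187−0.0000)/(47.6302−29.2586) = 0.4637. V = [p*·8.5187 + (1−p*)·0.0000]/1.36 = 5.7998. B = V − Δ·S = -9.9757.
(2,1): S=55.3840. Δ = (V_up−V_dn)/(S_up−S_dn) = (37.7067−8.5187)/(77.5376−47.6302) = 0.9759. V = [p*·37.7067 + (1−p*)·8.5187]/1.36 = 26.1358. B = V − Δ·S = -27.9160.
(2,2): S=90.1600. Δ = (V_up−V_dn)/(S_up−S_dn) = (86.3931−37.7067)/(126.2240−77.5376) = 1.0000. V = [p*·86.3931 + (1−p*)·37.7067]/1.36 = 60.8726. B = V − Δ·S = -29.2874.
(1,0): S=39.5600. Δ = (V_up−V_dn)/(S_up−S_dn) = (26.1358−5.7998)/(55.3840−34.0216) = 0.9520. V = [p*·26.1358 + (1−p*)·5.7998]/1.36 = 18.1099. B = V − Δ·S = -19.5493.
(1,1): S=64.4000. Δ = (V_up−V_dn)/(S_up−S_dn) = (60.8726−26.1358)/(90.1600−55.3840) = 0.9989. V = [p*·60.8726 + (1−p*)·26.1358]/1.36 = 42.8673. B = V − Δ·S = -21.4602.
(0,0): S=46.0000. Δ = (V_up−V_dn)/(S_up−S_dn) = (42.8673−18.1099)/(64.4000−39.5600) = 0.9967. V = [p*·42.8673 + (1−p*)·18.1099]/1.36 = 30.1716. B = V − Δ·S = -15.6755.
Check: Δ(0,0)·S0 + B(0,0) = 30.1716 = V0.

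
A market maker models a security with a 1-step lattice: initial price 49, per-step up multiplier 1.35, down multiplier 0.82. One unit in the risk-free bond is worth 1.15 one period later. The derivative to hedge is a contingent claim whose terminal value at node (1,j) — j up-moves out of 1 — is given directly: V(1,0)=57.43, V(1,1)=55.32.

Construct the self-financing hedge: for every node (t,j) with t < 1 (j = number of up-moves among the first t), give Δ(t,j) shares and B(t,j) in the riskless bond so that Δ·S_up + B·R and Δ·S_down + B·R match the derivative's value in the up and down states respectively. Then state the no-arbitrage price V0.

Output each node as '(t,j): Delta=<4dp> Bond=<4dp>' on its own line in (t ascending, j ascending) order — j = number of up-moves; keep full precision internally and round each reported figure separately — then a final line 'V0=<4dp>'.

(0,0): Delta=-0.0812 Bond=52.7779
V0=48.7967

The replicating-portfolio and risk-neutral prices coincide; use p* = (1.15−0.82)/(1.35−0.82) = 0.6226 for the latter.
Terminal values V(1,·): V(1,0)=57.4300, V(1,1)=55.3200
  t=0,j=0: stock 49.0000 → up 66.1500 (V=55.3200), down 40.1800 (V=57.4300). Price 48.7967; hedge Δ=-0.0812, bond B=52.7779.
Self-financing check: at every node Δ·S+B equals the discounted successor values.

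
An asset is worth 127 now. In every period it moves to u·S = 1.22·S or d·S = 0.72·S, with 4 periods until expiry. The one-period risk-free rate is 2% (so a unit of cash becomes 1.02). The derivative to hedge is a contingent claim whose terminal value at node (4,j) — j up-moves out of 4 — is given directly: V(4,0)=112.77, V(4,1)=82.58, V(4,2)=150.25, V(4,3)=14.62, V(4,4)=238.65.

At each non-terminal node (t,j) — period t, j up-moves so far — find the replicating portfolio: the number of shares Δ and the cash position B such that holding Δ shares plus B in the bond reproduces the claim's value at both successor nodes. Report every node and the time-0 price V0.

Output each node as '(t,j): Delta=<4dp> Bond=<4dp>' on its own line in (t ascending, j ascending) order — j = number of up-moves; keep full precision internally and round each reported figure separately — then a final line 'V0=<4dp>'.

Since d<R<u, set p* = (R−d)/(u−d) = 0.6000; price each node as the discounted p*-expectation of its children.
Terminal payoffs: V(4,0)=112.7700, V(4,1)=82.5800, V(4,2)=150.2500, V(4,3)=14.6200, V(4,4)=238.6500
Node (3,0) S=47.4025: V=(p*·82.5800+(1−p*)·112.7700)/1.02=92.8000; Δ=(82.5800−112.7700)/(57.8310−34.1298)=-1.2738; B=V−Δ·S=153.1800
Node (3,1) S=80.3209: V=(p*·150.2500+(1−p*)·82.5800)/1.02=120.7667; Δ=(150.2500−82.5800)/(97.9915−57.8310)=1.6850; B=V−Δ·S=-14.5733
Node (3,2) S=136.0993: V=(p*·14.6200+(1−p*)·150.2500)/1.02=67.5216; Δ=(14.6200−150.2500)/(166.0411−97.9915)=-1.9931; B=V−Δ·S=338.7816
Node (3,3) S=230.6127: V=(p*·238.6500+(1−p*)·14.6200)/1.02=146.1157; Δ=(238.6500−14.6200)/(281.3475−166.0411)=1.9429; B=V−Δ·S=-301.9443
Node (2,0) S=65.8368: V=(p*·120.7667+(1−p*)·92.8000)/1.02=107.4314; Δ=(120.7667−92.8000)/(80.3209−47.4025)=0.8496; B=V−Δ·S=51.4980
Node (2,1) S=111.5568: V=(p*·67.5216+(1−p*)·120.7667)/1.02=87.0780; Δ=(67.5216−120.7667)/(136.0993−80.3209)=-0.9546; B=V−Δ·S=193.5682
Node (2,2) S=189.0268: V=(p*·146.1157+(1−p*)·67.5216)/1.02=112.4295; Δ=(146.1157−67.5216)/(230.6127−136.0993)=0.8316; B=V−Δ·S=-44.7588
Node (1,0) S=91.4400: V=(p*·87.0780+(1−p*)·107.4314)/1.02=93.3523; Δ=(87.0780−107.4314)/(111.5568−65.8368)=-0.4452; B=V−Δ·S=134.0590
Node (1,1) S=154.9400: V=(p*·112.4295+(1−p*)·87.0780)/1.02=100.2832; Δ=(112.4295−87.0780)/(189.0268−111.5568)=0.3272; B=V−Δ·S=49.5804
Node (0,0) S=127.0000: V=(p*·100.2832+(1−p*)·93.3523)/1.02=95.5989; Δ=(100.2832−93.3523)/(154.9400−91.4400)=0.1091; B=V−Δ·S=81.7371
Check: Δ(0,0)·S0 + B(0,0) = 95.5989 = V0.

(0,0): Delta=0.1091 Bond=81.7371
(1,0): Delta=-0.4452 Bond=134.0590
(1,1): Delta=0.3272 Bond=49.5804
(2,0): Delta=0.8496 Bond=51.4980
(2,1): Delta=-0.9546 Bond=193.5682
(2,2): Delta=0.8316 Bond=-44.7588
(3,0): Delta=-1.2738 Bond=153.1800
(3,1): Delta=1.6850 Bond=-14.5733
(3,2): Delta=-1.9931 Bond=338.7816
(3,3): Delta=1.9429 Bond=-301.9443
V0=95.5989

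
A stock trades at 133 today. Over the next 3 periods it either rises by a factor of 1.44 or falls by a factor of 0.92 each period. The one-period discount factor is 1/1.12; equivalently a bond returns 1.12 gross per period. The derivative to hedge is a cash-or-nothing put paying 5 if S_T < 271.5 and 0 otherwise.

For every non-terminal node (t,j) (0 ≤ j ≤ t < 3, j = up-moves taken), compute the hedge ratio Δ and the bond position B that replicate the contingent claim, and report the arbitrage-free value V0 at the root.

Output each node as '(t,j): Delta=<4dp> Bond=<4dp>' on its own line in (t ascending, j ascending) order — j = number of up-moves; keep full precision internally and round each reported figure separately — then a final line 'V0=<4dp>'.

No-arbitrage ⇒ martingale measure with p* = (R−d)/(u−d) = 0.3846.
Payoff layer (t=3): V(3,0)=5.0000, V(3,1)=5.0000, V(3,2)=5.0000, V(3,3)=0.0000
Node (2,0) S=112.5712: V=(p*·5.0000+(1−p*)·5.0000)/1.12=4.4643; Δ=(5.0000−5.0000)/(162.1025−103.5655)=0.0000; B=V−Δ·S=4.4643
Node (2,1) S=176.1984: V=(p*·5.0000+(1−p*)·5.0000)/1.12=4.4643; Δ=(5.0000−5.0000)/(253.7257−162.1025)=0.0000; B=V−Δ·S=4.4643
Node (2,2) S=275.7888: V=(p*·0.0000+(1−p*)·5.0000)/1.12=2.7473; Δ=(0.0000−5.0000)/(397.1359−253.7257)=-0.0349; B=V−Δ·S=12.3626
Node (1,0) S=122.3600: V=(p*·4.4643+(1−p*)·4.4643)/1.12=3.9860; Δ=(4.4643−4.4643)/(176.1984−112.5712)=0.0000; B=V−Δ·S=3.9860
Node (1,1) S=191.5200: V=(p*·2.7473+(1−p*)·4.4643)/1.12=3.3963; Δ=(2.7473−4.4643)/(275.7888−176.1984)=-0.0172; B=V−Δ·S=6.6983
Node (0,0) S=133.0000: V=(p*·3.3963+(1−p*)·3.9860)/1.12=3.3564; Δ=(3.3963−3.9860)/(191.5200−122.3600)=-0.0085; B=V−Δ·S=4.4903
Self-financing check: at every node Δ·S+B equals the discounted successor values.

(0,0): Delta=-0.0085 Bond=4.4903
(1,0): Delta=0.0000 Bond=3.9860
(1,1): Delta=-0.0172 Bond=6.6983
(2,0): Delta=0.0000 Bond=4.4643
(2,1): Delta=0.0000 Bond=4.4643
(2,2): Delta=-0.0349 Bond=12.3626
V0=3.3564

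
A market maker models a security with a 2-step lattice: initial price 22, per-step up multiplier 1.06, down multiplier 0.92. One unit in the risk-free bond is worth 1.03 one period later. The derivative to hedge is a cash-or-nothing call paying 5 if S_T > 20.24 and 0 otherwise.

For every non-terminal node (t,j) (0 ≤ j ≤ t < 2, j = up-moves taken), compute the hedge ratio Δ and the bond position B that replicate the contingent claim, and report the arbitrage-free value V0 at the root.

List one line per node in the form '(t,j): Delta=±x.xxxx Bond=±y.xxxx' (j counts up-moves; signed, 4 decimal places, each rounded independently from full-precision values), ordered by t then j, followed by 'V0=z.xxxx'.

(0,0): Delta=0.3377 Bond=-2.9336
(1,0): Delta=1.7645 Bond=-31.9001
(1,1): Delta=0.0000 Bond=4.8544
V0=4.4966

The replicating-portfolio and risk-neutral prices coincide; use p* = (1.03−0.92)/(1.06−0.92) = 0.7857 for the latter.
Payoff layer (t=2): V(2,0)=0.0000, V(2,1)=5.0000, V(2,2)=5.0000
  t=1,j=0: stock 20.2400 → up 21.4544 (V=5.0000), down 18.6208 (V=0.0000). Price 3.8141; hedge Δ=1.7645, bond B=-31.9001.
  t=1,j=1: stock 23.3200 → up 24.7192 (V=5.0000), down 21.4544 (V=5.0000). Price 4.8544; hedge Δ=0.0000, bond B=4.8544.
  t=0,j=0: stock 22.0000 → up 23.3200 (V=4.8544), down 20.2400 (V=3.8141). Price 4.4966; hedge Δ=0.3377, bond B=-2.9336.
Root portfolio cost Δ·22+B reproduces V0=4.4966.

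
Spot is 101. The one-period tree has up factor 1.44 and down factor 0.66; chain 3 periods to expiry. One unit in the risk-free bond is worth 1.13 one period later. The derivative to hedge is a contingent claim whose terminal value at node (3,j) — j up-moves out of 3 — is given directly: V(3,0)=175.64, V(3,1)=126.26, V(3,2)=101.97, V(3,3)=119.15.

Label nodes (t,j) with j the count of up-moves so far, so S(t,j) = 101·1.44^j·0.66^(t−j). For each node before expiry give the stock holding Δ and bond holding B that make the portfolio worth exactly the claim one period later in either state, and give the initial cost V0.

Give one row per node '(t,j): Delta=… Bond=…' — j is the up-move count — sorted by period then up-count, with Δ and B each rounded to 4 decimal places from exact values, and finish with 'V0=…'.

(0,0): Delta=-0.1312 Bond=94.5365
(1,0): Delta=-0.5831 Bond=136.9536
(1,1): Delta=0.0054 Bond=86.9550
(2,0): Delta=-1.4390 Bond=192.4098
(2,1): Delta=-0.3244 Bond=129.9231
(2,2): Delta=0.1052 Bond=77.3744
V0=81.2872

Under the risk-neutral measure, an up-move has probability p* = (R−d)/(u−d) = 0.6026 and values discount at R = 1.13.
Terminal payoffs: V(3,0)=175.6400, V(3,1)=126.2600, V(3,2)=101.9700, V(3,3)=119.1500
  t=2,j=0: stock 43.9956 → up 63.3537 (V=126.2600), down 29.0371 (V=175.6400). Price 129.1021; hedge Δ=-1.4390, bond B=192.4098.
  t=2,j=1: stock 95.9904 → up 138.2262 (V=101.9700), down 63.3537 (V=126.2600). Price 98.7821; hedge Δ=-0.3244, bond B=129.9231.
  t=2,j=2: stock 209.4336 → up 301.5844 (V=119.1500), down 138.2262 (V=101.9700). Price 99.4000; hedge Δ=0.1052, bond B=77.3744.
  t=1,j=0: stock 66.6600 → up 95.9904 (V=98.7821), down 43.9956 (V=129.1021). Price 98.0817; hedge Δ=-0.5831, bond B=136.9536.
  t=1,j=1: stock 145.4400 → up 209.4336 (V=99.4000), down 95.9904 (V=98.7821). Price 87.7473; hedge Δ=0.0054, bond B=86.9550.
  t=0,j=0: stock 101.0000 → up 145.4400 (V=87.7473), down 66.6600 (V=98.0817). Price 81.2872; hedge Δ=-0.1312, bond B=94.5365.
Check: Δ(0,0)·S0 + B(0,0) = 81.2872 = V0.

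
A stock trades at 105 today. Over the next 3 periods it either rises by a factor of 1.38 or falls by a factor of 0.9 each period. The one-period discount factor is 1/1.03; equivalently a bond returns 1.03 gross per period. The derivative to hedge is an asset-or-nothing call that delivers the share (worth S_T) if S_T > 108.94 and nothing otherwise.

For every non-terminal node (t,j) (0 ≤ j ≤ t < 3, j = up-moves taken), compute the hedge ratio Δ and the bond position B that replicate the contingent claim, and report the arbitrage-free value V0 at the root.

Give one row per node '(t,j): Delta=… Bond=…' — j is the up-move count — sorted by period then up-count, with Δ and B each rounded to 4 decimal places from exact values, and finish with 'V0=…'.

(0,0): Delta=1.7611 Bond=-107.0771
(1,0): Delta=2.1946 Bond=-151.2541
(1,1): Delta=1.0000 Bond=0.0000
(2,0): Delta=2.8750 Bond=-213.6572
(2,1): Delta=1.0000 Bond=0.0000
(2,2): Delta=1.0000 Bond=0.0000
V0=77.8428

Risk-neutral probability p* = (R−d)/(u−d) = (1.03−0.9)/(1.38−0.9) = 0.2708.
At expiry t=3: V(3,0)=0.0000, V(3,1)=117.3690, V(3,2)=179.9658, V(3,3)=275.9476
  t=2,j=0: stock 85.0500 → up 117.3690 (V=117.3690), down 76.5450 (V=0.0000). Price 30.8616; hedge Δ=2.8750, bond B=-213.6572.
  t=2,j=1: stock 130.4100 → up 179.9658 (V=179.9658), down 117.3690 (V=117.3690). Price 130.4100; hedge Δ=1.0000, bond B=0.0000.
  t=2,j=2: stock 199.9620 → up 275.9476 (V=275.9476), down 179.9658 (V=179.9658). Price 199.9620; hedge Δ=1.0000, bond B=0.0000.
  t=1,j=0: stock 94.5000 → up 130.4100 (V=130.4100), down 85.0500 (V=30.8616). Price 56.1385; hedge Δ=2.1946, bond B=-151.2541.
  t=1,j=1: stock 144.9000 → up 199.9620 (V=199.9620), down 130.4100 (V=130.4100). Price 144.9000; hedge Δ=1.0000, bond B=0.0000.
  t=0,j=0: stock 105.0000 → up 144.9000 (V=144.9000), down 94.5000 (V=56.1385). Price 77.8428; hedge Δ=1.7611, bond B=-107.0771.
Each (Δ,B) replicates both successor values, so the strategy is self-financing and V0 is arbitrage-free.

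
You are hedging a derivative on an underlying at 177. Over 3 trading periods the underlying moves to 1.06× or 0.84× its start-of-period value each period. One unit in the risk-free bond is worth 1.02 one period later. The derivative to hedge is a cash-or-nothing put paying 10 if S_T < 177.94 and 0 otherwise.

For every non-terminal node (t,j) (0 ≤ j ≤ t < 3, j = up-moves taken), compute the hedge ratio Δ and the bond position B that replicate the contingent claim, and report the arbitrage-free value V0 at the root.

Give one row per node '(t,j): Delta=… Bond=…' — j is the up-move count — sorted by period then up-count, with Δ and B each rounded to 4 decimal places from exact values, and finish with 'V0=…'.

Risk-neutral probability p* = (R−d)/(u−d) = (1.02−0.84)/(1.06−0.84) = 0.8182.
Terminal values V(3,·): V(3,0)=10.0000, V(3,1)=10.0000, V(3,2)=10.0000, V(3,3)=0.0000
Node (2,0) S=124.8912: V=(p*·10.0000+(1−p*)·10.0000)/1.02=9.8039; Δ=(10.0000−10.0000)/(132.3847−104.9086)=0.0000; B=V−Δ·S=9.8039
Node (2,1) S=157.6008: V=(p*·10.0000+(1−p*)·10.0000)/1.02=9.8039; Δ=(10.0000−10.0000)/(167.0568−132.3847)=0.0000; B=V−Δ·S=9.8039
Node (2,2) S=198.8772: V=(p*·0.0000+(1−p*)·10.0000)/1.02=1.7825; Δ=(0.0000−10.0000)/(210.8098−167.0568)=-0.2286; B=V−Δ·S=47.2371
Node (1,0) S=148.6800: V=(p*·9.8039+(1−p*)·9.8039)/1.02=9.6117; Δ=(9.8039−9.8039)/(157.6008−124.8912)=0.0000; B=V−Δ·S=9.6117
Node (1,1) S=187.6200: V=(p*·1.7825+(1−p*)·9.8039)/1.02=3.1774; Δ=(1.7825−9.8039)/(198.8772−157.6008)=-0.1943; B=V−Δ·S=39.6383
Node (0,0) S=177.0000: V=(p*·3.1774+(1−p*)·9.6117)/1.02=4.2620; Δ=(3.1774−9.6117)/(187.6200−148.6800)=-0.1652; B=V−Δ·S=33.5087
Self-financing check: at every node Δ·S+B equals the discounted successor values.

(0,0): Delta=-0.1652 Bond=33.5087
(1,0): Delta=0.0000 Bond=9.6117
(1,1): Delta=-0.1943 Bond=39.6383
(2,0): Delta=0.0000 Bond=9.8039
(2,1): Delta=0.0000 Bond=9.8039
(2,2): Delta=-0.2286 Bond=47.2371
V0=4.2620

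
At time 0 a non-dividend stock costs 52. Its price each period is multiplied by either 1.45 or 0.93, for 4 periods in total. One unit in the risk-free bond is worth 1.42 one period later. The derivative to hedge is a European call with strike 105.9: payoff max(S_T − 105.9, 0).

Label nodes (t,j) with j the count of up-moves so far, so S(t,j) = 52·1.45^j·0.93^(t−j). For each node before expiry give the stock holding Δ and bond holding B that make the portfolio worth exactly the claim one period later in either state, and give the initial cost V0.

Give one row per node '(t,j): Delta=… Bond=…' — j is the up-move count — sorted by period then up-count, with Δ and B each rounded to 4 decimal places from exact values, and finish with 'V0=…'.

(0,0): Delta=0.9733 Bond=-24.6007
(1,0): Delta=0.7273 Bond=-23.0344
(1,1): Delta=0.9830 Bond=-35.6615
(2,0): Delta=0.0000 Bond=0.0000
(2,1): Delta=0.7558 Bond=-34.7115
(2,2): Delta=0.9919 Bond=-51.6146
(3,0): Delta=0.0000 Bond=0.0000
(3,1): Delta=0.0000 Bond=0.0000
(3,2): Delta=0.7855 Bond=-52.3081
(3,3): Delta=1.0000 Bond=-74.5775
V0=26.0116

Under the risk-neutral measure, an up-move has probability p* = (R−d)/(u−d) = 0.9423 and values discount at R = 1.42.
At expiry t=4: V(4,0)=0.0000, V(4,1)=0.0000, V(4,2)=0.0000, V(4,3)=41.5315, V(4,4)=123.9663
(3,0): S=41.8266. Δ = (V_up−V_dn)/(S_up−S_dn) = (0.0000−0.0000)/(60.6485−38.8987) = 0.0000. V = [p*·0.0000 + (1−p*)·0.0000]/1.42 = 0.0000. B = V − Δ·S = 0.0000.
(3,1): S=65.2135. Δ = (V_up−V_dn)/(S_up−S_dn) = (0.0000−0.0000)/(94.5595−60.6485) = 0.0000. V = [p*·0.0000 + (1−p*)·0.0000]/1.42 = 0.0000. B = V − Δ·S = 0.0000.
(3,2): S=101.6769. Δ = (V_up−V_dn)/(S_up−S_dn) = (41.5315−0.0000)/(147.4315−94.5595) = 0.7855. V = [p*·41.5315 + (1−p*)·0.0000]/1.42 = 27.5602. B = V − Δ·S = -52.3081.
(3,3): S=158.5285. Δ = (V_up−V_dn)/(S_up−S_dn) = (123.9663−41.5315)/(229.8663−147.4315) = 1.0000. V = [p*·123.9663 + (1−p*)·41.5315]/1.42 = 83.9510. B = V − Δ·S = -74.5775.
(2,0): S=44.9748. Δ = (V_up−V_dn)/(S_up−S_dn) = (0.0000−0.0000)/(65.2135−41.8266) = 0.0000. V = [p*·0.0000 + (1−p*)·0.0000]/1.42 = 0.0000. B = V − Δ·S = 0.0000.
(2,1): S=70.1220. Δ = (V_up−V_dn)/(S_up−S_dn) = (27.5602−0.0000)/(101.6769−65.2135) = 0.7558. V = [p*·27.5602 + (1−p*)·0.0000]/1.42 = 18.2889. B = V − Δ·S = -34.7115.
(2,2): S=109.3300. Δ = (V_up−V_dn)/(S_up−S_dn) = (83.9510−27.5602)/(158.5285−101.6769) = 0.9919. V = [p*·83.9510 + (1−p*)·27.5602]/1.42 = 56.8294. B = V − Δ·S = -51.6146.
(1,0): S=48.3600. Δ = (V_up−V_dn)/(S_up−S_dn) = (18.2889−0.0000)/(70.1220−44.9748) = 0.7273. V = [p*·18.2889 + (1−p*)·0.0000]/1.42 = 12.1364. B = V − Δ·S = -23.0344.
(1,1): S=75.4000. Δ = (V_up−V_dn)/(S_up−S_dn) = (56.8294−18.2889)/(109.3300−70.1220) = 0.9830. V = [p*·56.8294 + (1−p*)·18.2889]/1.42 = 38.4548. B = V − Δ·S = -35.6615.
(0,0): S=52.0000. Δ = (V_up−V_dn)/(S_up−S_dn) = (38.4548−12.1364)/(75.4000−48.3600) = 0.9733. V = [p*·38.4548 + (1−p*)·12.1364]/1.42 = 26.0116. B = V − Δ·S = -24.6007.
The time-0 hedge costs 26.0116, which is the no-arbitrage price.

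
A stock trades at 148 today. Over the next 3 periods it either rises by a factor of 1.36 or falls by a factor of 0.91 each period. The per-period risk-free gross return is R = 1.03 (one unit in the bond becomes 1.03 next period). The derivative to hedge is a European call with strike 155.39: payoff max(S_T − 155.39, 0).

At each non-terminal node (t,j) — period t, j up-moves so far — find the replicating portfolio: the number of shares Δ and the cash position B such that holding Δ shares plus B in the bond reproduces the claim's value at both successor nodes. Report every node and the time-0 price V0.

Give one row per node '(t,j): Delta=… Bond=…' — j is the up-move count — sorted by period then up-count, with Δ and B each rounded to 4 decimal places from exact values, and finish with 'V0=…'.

Under the risk-neutral measure, an up-move has probability p* = (R−d)/(u−d) = 0.2667 and values discount at R = 1.03.
Terminal payoffs: V(3,0)=0.0000, V(3,1)=11.2900, V(3,2)=93.7141, V(3,3)=216.8975
(2,0): S=122.5588. Δ = (V_up−V_dn)/(S_up−S_dn) = (11.2900−0.0000)/(166.6800−111.5285) = 0.2047. V = [p*·11.2900 + (1−p*)·0.0000]/1.03 = 2.9230. B = V − Δ·S = -22.1658.
(2,1): S=183.1648. Δ = (V_up−V_dn)/(S_up−S_dn) = (93.7141−11.2900)/(249.1041−166.6800) = 1.0000. V = [p*·93.7141 + (1−p*)·11.2900]/1.03 = 32.3007. B = V − Δ·S = -150.8641.
(2,2): S=273.7408. Δ = (V_up−V_dn)/(S_up−S_dn) = (216.8975−93.7141)/(372.2875−249.1041) = 1.0000. V = [p*·216.8975 + (1−p*)·93.7141]/1.03 = 122.8767. B = V − Δ·S = -150.8641.
(1,0): S=134.6800. Δ = (V_up−V_dn)/(S_up−S_dn) = (32.3007−2.9230)/(183.1648−122.5588) = 0.4847. V = [p*·32.3007 + (1−p*)·2.9230]/1.03 = 10.4437. B = V − Δ·S = -54.8402.
(1,1): S=201.2800. Δ = (V_up−V_dn)/(S_up−S_dn) = (122.8767−32.3007)/(273.7408−183.1648) = 1.0000. V = [p*·122.8767 + (1−p*)·32.3007]/1.03 = 54.8100. B = V − Δ·S = -146.4700.
(0,0): S=148.0000. Δ = (V_up−V_dn)/(S_up−S_dn) = (54.8100−10.4437)/(201.2800−134.6800) = 0.6662. V = [p*·54.8100 + (1−p*)·10.4437]/1.03 = 21.6260. B = V − Δ·S = -76.9658.
Each (Δ,B) replicates both successor values, so the strategy is self-financing and V0 is arbitrage-free.

(0,0): Delta=0.6662 Bond=-76.9658
(1,0): Delta=0.4847 Bond=-54.8402
(1,1): Delta=1.0000 Bond=-146.4700
(2,0): Delta=0.2047 Bond=-22.1658
(2,1): Delta=1.0000 Bond=-150.8641
(2,2): Delta=1.0000 Bond=-150.8641
V0=21.6260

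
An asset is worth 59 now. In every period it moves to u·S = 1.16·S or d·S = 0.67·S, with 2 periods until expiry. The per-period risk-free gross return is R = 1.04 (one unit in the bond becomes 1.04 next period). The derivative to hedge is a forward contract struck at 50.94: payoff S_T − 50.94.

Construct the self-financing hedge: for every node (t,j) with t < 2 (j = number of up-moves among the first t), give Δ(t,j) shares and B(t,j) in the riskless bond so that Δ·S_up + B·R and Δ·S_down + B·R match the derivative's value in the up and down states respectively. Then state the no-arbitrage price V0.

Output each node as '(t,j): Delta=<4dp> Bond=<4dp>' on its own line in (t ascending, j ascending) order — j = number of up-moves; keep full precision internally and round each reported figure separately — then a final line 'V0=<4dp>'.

(0,0): Delta=1.0000 Bond=-47.0969
(1,0): Delta=1.0000 Bond=-48.9808
(1,1): Delta=1.0000 Bond=-48.9808
V0=11.9031

No-arbitrage ⇒ martingale measure with p* = (R−d)/(u−d) = 0.7551.
Terminal values V(2,·): V(2,0)=-24.4549, V(2,1)=-5.0852, V(2,2)=28.4504
Node (1,0) S=39.5300: V=(p*·-5.0852+(1−p*)·-24.4549)/1.04=-9.4508; Δ=(-5.0852−-24.4549)/(45.8548−26.4851)=1.0000; B=V−Δ·S=-48.9808
Node (1,1) S=68.4400: V=(p*·28.4504+(1−p*)·-5.0852)/1.04=19.4592; Δ=(28.4504−-5.0852)/(79.3904−45.8548)=1.0000; B=V−Δ·S=-48.9808
Node (0,0) S=59.0000: V=(p*·19.4592+(1−p*)·-9.4508)/1.04=11.9031; Δ=(19.4592−-9.4508)/(68.4400−39.5300)=1.0000; B=V−Δ·S=-47.0969
Each (Δ,B) replicates both successor values, so the strategy is self-financing and V0 is arbitrage-free.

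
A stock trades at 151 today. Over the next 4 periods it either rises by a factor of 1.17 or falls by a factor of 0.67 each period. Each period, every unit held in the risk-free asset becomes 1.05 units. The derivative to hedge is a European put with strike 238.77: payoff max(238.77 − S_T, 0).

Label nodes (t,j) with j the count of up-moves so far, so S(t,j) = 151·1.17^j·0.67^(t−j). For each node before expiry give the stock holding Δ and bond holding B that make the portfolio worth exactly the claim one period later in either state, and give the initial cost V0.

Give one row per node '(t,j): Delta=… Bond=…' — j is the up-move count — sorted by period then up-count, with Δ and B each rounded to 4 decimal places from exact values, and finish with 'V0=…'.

(0,0): Delta=-0.7781 Bond=175.0530
(1,0): Delta=-1.0000 Bond=206.2585
(1,1): Delta=-0.7379 Bond=176.7153
(2,0): Delta=-1.0000 Bond=216.5714
(2,1): Delta=-1.0000 Bond=216.5714
(2,2): Delta=-0.6905 Bond=175.7551
(3,0): Delta=-1.0000 Bond=227.4000
(3,1): Delta=-1.0000 Bond=227.4000
(3,2): Delta=-1.0000 Bond=227.4000
(3,3): Delta=-0.6346 Bond=171.0090
V0=57.5647

The replicating-portfolio and risk-neutral prices coincide; use p* = (1.05−0.67)/(1.17−0.67) = 0.7600 for the latter.
Payoff layer (t=4): V(4,0)=208.3418, V(4,1)=185.6342, V(4,2)=145.9806, V(4,3)=76.7348, V(4,4)=0.0000
(3,0): S=45.4152. Δ = (V_up−V_dn)/(S_up−S_dn) = (185.6342−208.3418)/(53.1358−30.4282) = -1.0000. V = [p*·185.6342 + (1−p*)·208.3418]/1.05 = 181.9848. B = V − Δ·S = 227.4000.
(3,1): S=79.3072. Δ = (V_up−V_dn)/(S_up−S_dn) = (145.9806−185.6342)/(92.7894−53.1358) = -1.0000. V = [p*·145.9806 + (1−p*)·185.6342]/1.05 = 148.0928. B = V − Δ·S = 227.4000.
(3,2): S=138.4916. Δ = (V_up−V_dn)/(S_up−S_dn) = (76.7348−145.9806)/(162.0352−92.7894) = -1.0000. V = [p*·76.7348 + (1−p*)·145.9806]/1.05 = 88.9084. B = V − Δ·S = 227.4000.
(3,3): S=241.8436. Δ = (V_up−V_dn)/(S_up−S_dn) = (0.0000−76.7348)/(282.9570−162.0352) = -0.6346. V = [p*·0.0000 + (1−p*)·76.7348]/1.05 = 17.5394. B = V − Δ·S = 171.0090.
(2,0): S=67.7839. Δ = (V_up−V_dn)/(S_up−S_dn) = (148.0928−181.9848)/(79.3072−45.4152) = -1.0000. V = [p*·148.0928 + (1−p*)·181.9848]/1.05 = 148.7875. B = V − Δ·S = 216.5714.
(2,1): S=118.3689. Δ = (V_up−V_dn)/(S_up−S_dn) = (88.9084−148.0928)/(138.4916−79.3072) = -1.0000. V = [p*·88.9084 + (1−p*)·148.0928]/1.05 = 98.2025. B = V − Δ·S = 216.5714.
(2,2): S=206.7039. Δ = (V_up−V_dn)/(S_up−S_dn) = (17.5394−88.9084)/(241.8436−138.4916) = -0.6905. V = [p*·17.5394 + (1−p*)·88.9084]/1.05 = 33.0171. B = V − Δ·S = 175.7551.
(1,0): S=101.1700. Δ = (V_up−V_dn)/(S_up−S_dn) = (98.2025−148.7875)/(118.3689−67.7839) = -1.0000. V = [p*·98.2025 + (1−p*)·148.7875]/1.05 = 105.0885. B = V − Δ·S = 206.2585.
(1,1): S=176.6700. Δ = (V_up−V_dn)/(S_up−S_dn) = (33.0171−98.2025)/(206.7039−118.3689) = -0.7379. V = [p*·33.0171 + (1−p*)·98.2025]/1.05 = 46.3444. B = V − Δ·S = 176.7153.
(0,0): S=151.0000. Δ = (V_up−V_dn)/(S_up−S_dn) = (46.3444−105.0885)/(176.6700−101.1700) = -0.7781. V = [p*·46.3444 + (1−p*)·105.0885]/1.05 = 57.5647. B = V − Δ·S = 175.0530.
Each (Δ,B) replicates both successor values, so the strategy is self-financing and V0 is arbitrage-free.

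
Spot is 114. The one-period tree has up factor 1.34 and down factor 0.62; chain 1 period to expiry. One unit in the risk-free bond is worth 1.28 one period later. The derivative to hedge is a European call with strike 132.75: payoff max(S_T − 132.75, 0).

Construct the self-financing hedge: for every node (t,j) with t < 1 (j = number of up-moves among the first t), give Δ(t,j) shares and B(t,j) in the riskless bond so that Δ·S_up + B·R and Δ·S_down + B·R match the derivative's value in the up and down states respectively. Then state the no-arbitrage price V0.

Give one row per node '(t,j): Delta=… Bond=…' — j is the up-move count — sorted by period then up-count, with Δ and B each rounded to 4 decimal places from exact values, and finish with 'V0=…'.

No-arbitrage ⇒ martingale measure with p* = (R−d)/(u−d) = 0.9167.
At expiry t=1: V(1,0)=0.0000, V(1,1)=20.0100
Node (0,0) S=114.0000: V=(p*·20.0100+(1−p*)·0.0000)/1.28=14.3301; Δ=(20.0100−0.0000)/(152.7600−70.6800)=0.2438; B=V−Δ·S=-13.4616
Self-financing check: at every node Δ·S+B equals the discounted successor values.

(0,0): Delta=0.2438 Bond=-13.4616
V0=14.3301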